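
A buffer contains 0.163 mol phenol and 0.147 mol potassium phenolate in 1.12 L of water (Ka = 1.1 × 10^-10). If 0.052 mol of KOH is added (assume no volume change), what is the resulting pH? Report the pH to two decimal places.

pH = 10.21

After neutralization: n(C6H5OH) = 0.111 mol, n(C6H5O-) = 0.199 mol.
pKa = −log(1.1 × 10^-10) = 9.959
pH = pKa + log(n_C6H5O-/n_C6H5OH) = 9.959 + log(0.199/0.111) = 9.959 + (+0.254)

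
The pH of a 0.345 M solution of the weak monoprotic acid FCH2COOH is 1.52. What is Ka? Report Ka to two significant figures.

[H+] = 10^(-1.52) = 3.02 × 10^-2 M
At equilibrium [HA] = 0.345 − 3.02 × 10^-2 = 3.15 × 10^-1 M
Ka = [H+][A-]/[HA] = (3.02 × 10^-2)² / 3.15 × 10^-1 = 2.9 × 10^-3

Ka = 2.9 × 10^-3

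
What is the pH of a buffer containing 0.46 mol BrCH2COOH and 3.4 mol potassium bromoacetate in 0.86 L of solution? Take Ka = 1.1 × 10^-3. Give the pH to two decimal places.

pKa = −log(1.1 × 10^-3) = 2.959
pH = pKa + log([A⁻]/[HA]) = 2.959 + log(3.4/0.46)
pH = 2.959 + (+0.869) = 3.83

pH = 3.83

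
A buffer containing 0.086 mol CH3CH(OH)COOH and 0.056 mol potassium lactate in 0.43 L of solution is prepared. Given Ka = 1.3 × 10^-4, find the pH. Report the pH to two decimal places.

pKa = −log(1.3 × 10^-4) = 3.886
Henderson–Hasselbalch: pH = pKa + log([CH3CH(OH)COO-]/[CH3CH(OH)COOH]) = 3.886 + log(0.056/0.086)
pH = 3.886 + (-0.186) = 3.70

pH = 3.70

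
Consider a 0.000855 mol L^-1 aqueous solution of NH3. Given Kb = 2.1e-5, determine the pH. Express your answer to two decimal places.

pH = 10.09

NH3 + H2O ⇌ NH4+ + OH-
From the ICE table, Kb = x²/(0.000855 − x) = 2.1 × 10^-5.
x is not negligible relative to C₀; solve x² + 2.1e-05·x − 1.8e-08 = 0.
x = [−2.1e-05 + √(2.1e-05² + 7.18e-08)]/2 = 1.24 × 10^-4 M
pOH = 3.91, so pH = 14.00 − pOH = 10.09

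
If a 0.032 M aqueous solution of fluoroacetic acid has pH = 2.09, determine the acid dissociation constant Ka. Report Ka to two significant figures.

Ka = 2.8 × 10^-3

[H+] = 10^(-2.09) = 8.13 × 10^-3 M
At equilibrium [HA] = 0.032 − 8.13 × 10^-3 = 2.39 × 10^-2 M
Ka = [H+][A-]/[HA] = (8.13 × 10^-3)² / 2.39 × 10^-2 = 2.8 × 10^-3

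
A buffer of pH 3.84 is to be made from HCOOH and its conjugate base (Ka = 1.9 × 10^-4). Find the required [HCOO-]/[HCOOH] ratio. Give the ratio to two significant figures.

pKa = -log(1.9 × 10^-4) = 3.721
pH = pKa + log(r) ⇒ log(r) = 3.84 − 3.721 = +0.119
r = [HCOO-]/[HCOOH] = 10^(+0.119) = 1.32

ratio = 1.3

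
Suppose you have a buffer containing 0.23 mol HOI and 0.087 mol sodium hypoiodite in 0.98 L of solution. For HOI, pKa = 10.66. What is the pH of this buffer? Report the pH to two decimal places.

pH = 10.24

Henderson–Hasselbalch: pH = pKa + log([OI-]/[HOI]) = 10.66 + log(0.087/0.23)
pH = 10.66 + (-0.422) = 10.24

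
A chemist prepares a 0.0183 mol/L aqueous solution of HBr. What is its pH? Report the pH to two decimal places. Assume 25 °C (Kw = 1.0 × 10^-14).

pH = 1.74

HBr is a strong acid and dissociates completely, so [H+] = 0.0183 M.
pH = -log(0.0183) = 1.74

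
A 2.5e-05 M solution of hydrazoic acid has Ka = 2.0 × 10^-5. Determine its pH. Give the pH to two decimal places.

pH = 4.84

HN3 ⇌ N3- + H+
Let x = [H+] at equilibrium. Ka = x²/(2.5e-05 − x).
x is not negligible relative to C₀; solve x² + 2e-05·x − 5e-10 = 0.
x = [−2e-05 + √(2e-05² + 2e-09)]/2 = 1.45 × 10^-5 M
pH = −log(1.45 × 10^-5) = 4.84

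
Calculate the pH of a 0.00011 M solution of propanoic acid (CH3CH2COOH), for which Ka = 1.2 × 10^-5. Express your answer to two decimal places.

pH = 4.51

CH3CH2COOH ⇌ CH3CH2COO- + H+
From the ICE table, Ka = x²/(0.00011 − x) = 1.2 × 10^-5.
Here C₀/Ka ≈ 9.17, so the small-x approximation fails. Use the quadratic:
x = (−Ka + √(Ka² + 4·Ka·C₀))/2 = 3.08 × 10^-5 M
pH = −log(3.08 × 10^-5) = 4.51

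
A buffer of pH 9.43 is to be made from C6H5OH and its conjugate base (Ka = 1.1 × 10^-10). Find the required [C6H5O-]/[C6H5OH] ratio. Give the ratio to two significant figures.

ratio = 0.30

pKa = -log(1.1 × 10^-10) = 9.959
pH = pKa + log(r) ⇒ log(r) = 9.43 − 9.959 = -0.529
r = [C6H5O-]/[C6H5OH] = 10^(-0.529) = 0.296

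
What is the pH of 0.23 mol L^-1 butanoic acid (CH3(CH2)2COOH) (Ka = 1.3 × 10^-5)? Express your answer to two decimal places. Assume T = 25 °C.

pH = 2.76

CH3(CH2)2COOH ⇌ CH3(CH2)2COO- + H+
Ka = x²/(0.23 − x) = 1.3 × 10^-5
Assume x ≪ 0.23: x ≈ √(1.3 × 10^-5 × 0.23) = 1.73 × 10^-3 M
pH = −log(1.73 × 10^-3) = 2.76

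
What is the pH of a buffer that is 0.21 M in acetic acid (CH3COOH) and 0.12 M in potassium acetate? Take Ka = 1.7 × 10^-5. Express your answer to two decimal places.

pKa = −log(1.7 × 10^-5) = 4.770
Using pH = pKa + log([base]/[acid]) with [base]/[acid] = 0.12/0.21:
pH = 4.770 + (-0.243) = 4.53

pH = 4.53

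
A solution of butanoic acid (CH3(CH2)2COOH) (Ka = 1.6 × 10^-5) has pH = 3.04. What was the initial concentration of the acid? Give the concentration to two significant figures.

[H+] = 10^(-3.04) = 9.12 × 10^-4 M = x
Ka = x²/(C₀ − x) ⇒ C₀ = x + x²/Ka
C₀ = 9.12 × 10^-4 + (9.12 × 10^-4)²/(1.6 × 10^-5) = 5.29 × 10^-2 M

C₀ = 5.3 × 10^-2 M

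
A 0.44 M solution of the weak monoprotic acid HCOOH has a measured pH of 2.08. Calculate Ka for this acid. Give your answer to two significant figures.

[H+] = 10^(-2.08) = 8.32 × 10^-3 M
At equilibrium [HA] = 0.44 − 8.32 × 10^-3 = 4.32 × 10^-1 M
Ka = [H+][A-]/[HA] = (8.32 × 10^-3)² / 4.32 × 10^-1 = 1.6 × 10^-4

Ka = 1.6 × 10^-4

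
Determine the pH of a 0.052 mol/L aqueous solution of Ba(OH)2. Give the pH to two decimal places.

Ba(OH)2 is a strong base (each formula unit releases 2 OH-); [OH-] = 0.104 M.
pOH = -log(0.104) = 0.98
pH = 14.00 - 0.98 = 13.02

pH = 13.02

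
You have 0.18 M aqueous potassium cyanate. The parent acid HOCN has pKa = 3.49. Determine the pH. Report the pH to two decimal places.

OCN- is the conjugate base of the weak acid HOCN.
Ka = 10^(−3.49) = 3.24 × 10^-4
Kb = Kw/Ka = 1.0×10^-14 / 3.24 × 10^-4 = 3.09 × 10^-11
From the ICE table, Kb = [OH-]²/(0.18 − [OH-]) = 3.09 × 10^-11.
Since Kb ≪ C₀, [OH-] ≈ √(Kb·C₀) = 2.36 × 10^-6 M.
pOH = −log(2.36 × 10^-6) = 5.63; pH = 14.00 − 5.63 = 8.37

pH = 8.37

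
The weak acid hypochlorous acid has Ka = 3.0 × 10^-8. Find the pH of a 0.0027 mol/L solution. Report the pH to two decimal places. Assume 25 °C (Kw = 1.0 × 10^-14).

pH = 5.05

HOCl ⇌ OCl- + H+
Ka = [H+]²/(0.0027 − [H+]) = 3.0 × 10^-8
Since Ka ≪ C₀, [H+] ≈ √(Ka·C₀) = 9.00 × 10^-6 M.
Check: 0.33% ionized — well under 5%, approximation valid.
pH = −log[H+] = −log(9.00 × 10^-6) = 5.05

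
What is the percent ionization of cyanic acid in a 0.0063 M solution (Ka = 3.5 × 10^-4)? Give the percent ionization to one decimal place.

HOCN ⇌ OCN- + H+; let x = [H+] at equilibrium.
Solve x² + 0.00035x − 2.21e-06 = 0 → x = 1.32 × 10^-3 M
% ionization = x/C₀ × 100% = 1.32 × 10^-3/0.0063 × 100% = 21.0%

21.0%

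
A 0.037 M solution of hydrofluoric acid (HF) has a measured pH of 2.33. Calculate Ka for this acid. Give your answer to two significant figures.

Ka = 6.8 × 10^-4

[H+] = 10^(-2.33) = 4.68 × 10^-3 M
At equilibrium [HA] = 0.037 − 4.68 × 10^-3 = 3.23 × 10^-2 M
Ka = [H+][A-]/[HA] = (4.68 × 10^-3)² / 3.23 × 10^-2 = 6.8 × 10^-4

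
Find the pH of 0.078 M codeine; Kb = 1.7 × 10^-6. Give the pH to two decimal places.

C18H21NO3 + H2O ⇌ C18H22NO3+ + OH-
Kb = x²/(0.078 − x) = 1.7 × 10^-6
Neglecting x in the denominator: x = √(1.7 × 10^-6 × 0.078) = 3.64 × 10^-4 M
Check: 0.47% ionized — well under 5%, approximation valid.
pOH = −log(3.64 × 10^-4) = 3.44; pH = 14.00 − 3.44 = 10.56

pH = 10.56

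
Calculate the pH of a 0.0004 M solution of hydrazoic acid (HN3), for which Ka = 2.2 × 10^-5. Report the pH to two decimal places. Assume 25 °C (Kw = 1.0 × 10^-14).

HN3 ⇌ N3- + H+
Ka = [H+]²/(0.0004 − [H+]) = 2.2 × 10^-5
[H+] is not negligible relative to C₀; solve [H+]² + 2.2e-05·[H+] − 8.8e-09 = 0.
[H+] = (−Ka + √(Ka² + 4·Ka·C₀))/2 = 8.35 × 10^-5 M
pH = −log[H+] = −log(8.35 × 10^-5) = 4.08

pH = 4.08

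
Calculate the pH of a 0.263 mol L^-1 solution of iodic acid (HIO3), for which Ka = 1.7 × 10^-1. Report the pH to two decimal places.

pH = 0.84

HIO3 ⇌ IO3- + H+
From the ICE table, Ka = [H+]²/(0.263 − [H+]) = 1.7 × 10^-1.
Here C₀/Ka ≈ 1.55, so the small-[H+] approximation fails. Use the quadratic:
[H+] = (−Ka + √(Ka² + 4·Ka·C₀))/2 = 1.43 × 10^-1 M
pH = −log(1.43 × 10^-1) = 0.84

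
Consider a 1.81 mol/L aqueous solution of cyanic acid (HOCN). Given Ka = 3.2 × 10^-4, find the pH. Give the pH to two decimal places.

pH = 1.62

HOCN ⇌ OCN- + H+
From the ICE table, Ka = [H+]²/(1.81 − [H+]) = 3.2 × 10^-4.
Since Ka ≪ C₀, [H+] ≈ √(Ka·C₀) = 2.41 × 10^-2 M.
([H+]/C₀ = 1.3% < 5%, so the approximation holds.)
pH = −log(2.41 × 10^-2) = 1.62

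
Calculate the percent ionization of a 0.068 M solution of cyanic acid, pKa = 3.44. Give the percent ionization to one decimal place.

7.0%

HOCN ⇌ OCN- + H+; let x = [H+] at equilibrium.
Ka = 10^(−3.44) = 3.63 × 10^-4
Solve x² + 0.000363x − 2.47e-05 = 0 → x = 4.79 × 10^-3 M
% ionization = x/C₀ × 100% = 4.79 × 10^-3/0.068 × 100% = 7.0%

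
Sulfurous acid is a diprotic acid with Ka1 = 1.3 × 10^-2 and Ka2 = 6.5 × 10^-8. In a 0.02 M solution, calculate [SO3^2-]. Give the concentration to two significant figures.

First ionization gives [H+] ≈ [HSO3-] = 1.09 × 10^-2 M.
Second step: Ka2 = [H+][SO3^2-]/[HSO3-] ≈ [SO3^2-] (since [H+] ≈ [HSO3-]).
So [SO3^2-] ≈ Ka2.

6.5 × 10^-8 M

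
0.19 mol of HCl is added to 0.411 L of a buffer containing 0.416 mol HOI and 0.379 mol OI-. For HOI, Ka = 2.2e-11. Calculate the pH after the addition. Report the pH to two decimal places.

After neutralization: n(HOI) = 0.606 mol, n(OI-) = 0.189 mol.
pKa = −log(2.2 × 10^-11) = 10.658
pH = pKa + log([A⁻]/[HA]) = 10.658 + log(0.189/0.606) = 10.658 -0.506

pH = 10.15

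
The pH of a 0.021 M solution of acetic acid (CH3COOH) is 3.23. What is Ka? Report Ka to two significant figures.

[H+] = 10^(-3.23) = 5.89 × 10^-4 M
At equilibrium [HA] = 0.021 − 5.89 × 10^-4 = 2.04 × 10^-2 M
Ka = [H+][A-]/[HA] = (5.89 × 10^-4)² / 2.04 × 10^-2 = 1.7 × 10^-5

Ka = 1.7 × 10^-5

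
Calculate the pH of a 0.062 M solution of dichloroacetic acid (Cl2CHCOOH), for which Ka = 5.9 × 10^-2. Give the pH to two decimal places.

pH = 1.42

Cl2CHCOOH ⇌ Cl2CHCOO- + H+
From the ICE table, Ka = [H+]²/(0.062 − [H+]) = 5.9 × 10^-2.
[H+] is not negligible relative to C₀; solve [H+]² + 0.059·[H+] − 0.00366 = 0.
[H+] = (−Ka + √(Ka² + 4·Ka·C₀))/2 = 3.78 × 10^-2 M
pH = −log[H+] = −log(3.78 × 10^-2) = 1.42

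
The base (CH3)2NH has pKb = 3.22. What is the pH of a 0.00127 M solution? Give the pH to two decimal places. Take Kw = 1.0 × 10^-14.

(CH3)2NH + H2O ⇌ (CH3)2NH2+ + OH-
Kb = 10^(−3.22) = 6.03 × 10^-4
Kb = [OH-]²/(0.00127 − [OH-]) = 6.03 × 10^-4
The 5% rule fails; solving [OH-]² + Kb·[OH-] − Kb·C₀ = 0 exactly:
[OH-] = (−Kb + √(Kb² + 4·Kb·C₀))/2 = 6.24 × 10^-4 M
pOH = 3.20, so pH = 14.00 − pOH = 10.80

pH = 10.80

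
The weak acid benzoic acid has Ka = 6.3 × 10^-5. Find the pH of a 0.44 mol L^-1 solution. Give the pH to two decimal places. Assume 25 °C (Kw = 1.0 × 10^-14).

pH = 2.28

C6H5COOH ⇌ C6H5COO- + H+
From the ICE table, Ka = [H+]²/(0.44 − [H+]) = 6.3 × 10^-5.
Neglecting [H+] in the denominator: [H+] = √(6.3 × 10^-5 × 0.44) = 5.26 × 10^-3 M
pH = −log[H+] = −log(5.26 × 10^-3) = 2.28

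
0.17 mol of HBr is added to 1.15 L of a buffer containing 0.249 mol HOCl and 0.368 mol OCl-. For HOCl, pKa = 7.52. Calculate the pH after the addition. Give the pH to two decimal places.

After neutralization: n(HOCl) = 0.419 mol, n(OCl-) = 0.198 mol.
pH = pKa + log([A⁻]/[HA]) = 7.52 + log(0.198/0.419) = 7.52 -0.326

pH = 7.19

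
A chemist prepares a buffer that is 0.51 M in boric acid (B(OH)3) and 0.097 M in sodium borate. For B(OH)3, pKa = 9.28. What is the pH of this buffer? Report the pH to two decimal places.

pH = 8.56

Using pH = pKa + log([base]/[acid]) with [base]/[acid] = 0.097/0.51:
pH = 9.28 + (-0.721) = 8.56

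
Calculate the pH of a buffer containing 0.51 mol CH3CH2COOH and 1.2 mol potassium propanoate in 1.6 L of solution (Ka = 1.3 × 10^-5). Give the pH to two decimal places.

pKa = −log(1.3 × 10^-5) = 4.886
pH = pKa + log([A⁻]/[HA]) = 4.886 + log(1.2/0.51)
pH = 4.886 + (+0.372) = 5.26

pH = 5.26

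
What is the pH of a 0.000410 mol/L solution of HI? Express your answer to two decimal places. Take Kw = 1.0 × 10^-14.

HI is a strong acid and dissociates completely, so [H+] = 0.000410 M.
pH = -log(0.00041) = 3.39

pH = 3.39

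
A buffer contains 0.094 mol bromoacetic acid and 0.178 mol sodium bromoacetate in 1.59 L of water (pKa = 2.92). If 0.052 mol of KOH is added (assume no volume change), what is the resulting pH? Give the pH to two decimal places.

After neutralization: n(BrCH2COOH) = 0.042 mol, n(BrCH2COO-) = 0.23 mol.
Henderson–Hasselbalch with mole ratio 0.23/0.042: pH = 2.92 + (+0.738)

pH = 3.66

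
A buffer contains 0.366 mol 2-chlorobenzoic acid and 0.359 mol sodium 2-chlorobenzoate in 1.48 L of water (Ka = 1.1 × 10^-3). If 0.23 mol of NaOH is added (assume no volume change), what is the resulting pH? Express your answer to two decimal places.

OH- converts ClC6H4COOH to ClC6H4COO-: ClC6H4COOH → 0.136 mol, ClC6H4COO- → 0.589 mol.
pKa = −log(1.1 × 10^-3) = 2.959
Henderson–Hasselbalch with mole ratio 0.589/0.136: pH = 2.959 + (+0.637)

pH = 3.60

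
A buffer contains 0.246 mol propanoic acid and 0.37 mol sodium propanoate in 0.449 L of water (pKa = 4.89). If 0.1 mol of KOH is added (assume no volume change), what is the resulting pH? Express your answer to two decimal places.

pH = 5.40

After neutralization: n(CH3CH2COOH) = 0.146 mol, n(CH3CH2COO-) = 0.47 mol.
pH = pKa + log(n_CH3CH2COO-/n_CH3CH2COOH) = 4.89 + log(0.47/0.146) = 4.89 + (+0.508)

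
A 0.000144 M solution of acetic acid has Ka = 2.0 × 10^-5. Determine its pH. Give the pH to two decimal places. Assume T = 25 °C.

CH3COOH ⇌ CH3COO- + H+
Ka = [H+]²/(0.000144 − [H+]) = 2.0 × 10^-5
Here C₀/Ka ≈ 7.2, so the small-[H+] approximation fails. Use the quadratic:
[H+] = (−Ka + √(Ka² + 4·Ka·C₀))/2 = 4.46 × 10^-5 M
pH = −log[H+] = −log(4.46 × 10^-5) = 4.35

pH = 4.35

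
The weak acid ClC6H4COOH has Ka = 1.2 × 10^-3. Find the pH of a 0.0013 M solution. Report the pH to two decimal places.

pH = 3.10

ClC6H4COOH ⇌ ClC6H4COO- + H+
Ka = x²/(0.0013 − x) = 1.2 × 10^-3
The 5% rule fails; solving x² + Ka·x − Ka·C₀ = 0 exactly:
x = (−Ka + √(Ka² + 4·Ka·C₀))/2 = 7.86 × 10^-4 M
pH = −log[H+] = −log(7.86 × 10^-4) = 3.10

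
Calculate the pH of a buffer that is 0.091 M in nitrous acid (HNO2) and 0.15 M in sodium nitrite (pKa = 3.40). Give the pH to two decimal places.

Henderson–Hasselbalch: pH = pKa + log([NO2-]/[HNO2]) = 3.40 + log(0.15/0.091)
pH = 3.40 + (+0.217) = 3.62

pH = 3.62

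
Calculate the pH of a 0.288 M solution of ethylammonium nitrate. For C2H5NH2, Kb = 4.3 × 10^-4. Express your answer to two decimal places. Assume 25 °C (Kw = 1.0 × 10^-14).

C2H5NH3+ is the conjugate acid of the weak base C2H5NH2.
Ka = Kw/Kb = 1.0×10^-14 / 4.3 × 10^-4 = 2.33 × 10^-11
Ka = [H+]²/(0.288 − [H+]) = 2.33 × 10^-11
Neglecting [H+] in the denominator: [H+] = √(2.33 × 10^-11 × 0.288) = 2.59 × 10^-6 M
pH = −log(2.59 × 10^-6) = 5.59

pH = 5.59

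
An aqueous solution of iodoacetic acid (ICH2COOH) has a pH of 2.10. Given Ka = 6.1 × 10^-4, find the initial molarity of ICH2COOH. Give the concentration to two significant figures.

[H+] = 10^(-2.10) = 7.94 × 10^-3 M = x
Ka = x²/(C₀ − x) ⇒ C₀ = x + x²/Ka
C₀ = 7.94 × 10^-3 + (7.94 × 10^-3)²/(6.1 × 10^-4) = 1.11 × 10^-1 M

C₀ = 1.1 × 10^-1 M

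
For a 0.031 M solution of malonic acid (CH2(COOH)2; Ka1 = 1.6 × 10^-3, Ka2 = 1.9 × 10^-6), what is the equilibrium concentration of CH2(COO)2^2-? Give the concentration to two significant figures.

1.9 × 10^-6 M

First ionization gives [H+] ≈ [CH2(COOH)COO-] = 6.29 × 10^-3 M.
Second step: Ka2 = [H+][CH2(COO)2^2-]/[CH2(COOH)COO-] ≈ [CH2(COO)2^2-] (since [H+] ≈ [CH2(COOH)COO-]).
So [CH2(COO)2^2-] ≈ Ka2.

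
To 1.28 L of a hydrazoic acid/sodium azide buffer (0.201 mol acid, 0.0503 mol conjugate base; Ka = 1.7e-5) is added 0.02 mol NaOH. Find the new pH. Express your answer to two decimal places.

pH = 4.36

After neutralization: n(HN3) = 0.181 mol, n(N3-) = 0.0703 mol.
pKa = −log(1.7 × 10^-5) = 4.770
pH = pKa + log(n_N3-/n_HN3) = 4.770 + log(0.0703/0.181) = 4.770 + (-0.411)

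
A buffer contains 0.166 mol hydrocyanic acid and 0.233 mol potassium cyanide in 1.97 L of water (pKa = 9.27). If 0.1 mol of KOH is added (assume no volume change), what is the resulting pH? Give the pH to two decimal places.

After neutralization: n(HCN) = 0.066 mol, n(CN-) = 0.333 mol.
pH = pKa + log(n_CN-/n_HCN) = 9.27 + log(0.333/0.066) = 9.27 + (+0.703)

pH = 9.97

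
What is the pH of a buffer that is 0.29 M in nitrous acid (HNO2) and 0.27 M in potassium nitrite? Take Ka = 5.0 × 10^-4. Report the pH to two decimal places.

pKa = −log(5.0 × 10^-4) = 3.301
Using pH = pKa + log([base]/[acid]) with [base]/[acid] = 0.27/0.29:
pH = 3.301 + (-0.031) = 3.27

pH = 3.27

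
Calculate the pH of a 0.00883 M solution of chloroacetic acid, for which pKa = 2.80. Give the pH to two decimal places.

ClCH2COOH ⇌ ClCH2COO- + H+
Ka = 10^(−2.80) = 1.58 × 10^-3
Let x = [H+] at equilibrium. Ka = x²/(0.00883 − x).
The 5% rule fails; solving x² + Ka·x − Ka·C₀ = 0 exactly:
x = (−Ka + √(Ka² + 4·Ka·C₀))/2 = 3.03 × 10^-3 M
pH = −log(3.03 × 10^-3) = 2.52

pH = 2.52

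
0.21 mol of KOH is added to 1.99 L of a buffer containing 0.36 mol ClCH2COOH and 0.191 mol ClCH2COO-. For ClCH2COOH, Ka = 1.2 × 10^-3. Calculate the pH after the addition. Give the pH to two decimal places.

OH- converts ClCH2COOH to ClCH2COO-: ClCH2COOH → 0.15 mol, ClCH2COO- → 0.401 mol.
pKa = −log(1.2 × 10^-3) = 2.921
Henderson–Hasselbalch with mole ratio 0.401/0.15: pH = 2.921 + (+0.427)

pH = 3.35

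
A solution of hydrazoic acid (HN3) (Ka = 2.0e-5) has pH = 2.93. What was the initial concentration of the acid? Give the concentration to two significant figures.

[H+] = 10^(-2.93) = 1.17 × 10^-3 M = x
Ka = x²/(C₀ − x) ⇒ C₀ = x + x²/Ka
C₀ = 1.17 × 10^-3 + (1.17 × 10^-3)²/(2.0 × 10^-5) = 6.96 × 10^-2 M

C₀ = 7.0 × 10^-2 M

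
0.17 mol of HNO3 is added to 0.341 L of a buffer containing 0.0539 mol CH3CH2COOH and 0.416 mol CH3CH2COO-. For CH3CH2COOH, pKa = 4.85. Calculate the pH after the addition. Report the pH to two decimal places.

pH = 4.89

After neutralization: n(CH3CH2COOH) = 0.224 mol, n(CH3CH2COO-) = 0.246 mol.
pH = pKa + log(n_CH3CH2COO-/n_CH3CH2COOH) = 4.85 + log(0.246/0.224) = 4.85 + (+0.041)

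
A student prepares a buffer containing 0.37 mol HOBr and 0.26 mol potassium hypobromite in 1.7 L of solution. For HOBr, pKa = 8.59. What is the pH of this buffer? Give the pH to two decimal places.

Using pH = pKa + log([base]/[acid]) with [base]/[acid] = 0.26/0.37:
pH = 8.59 + (-0.153) = 8.44

pH = 8.44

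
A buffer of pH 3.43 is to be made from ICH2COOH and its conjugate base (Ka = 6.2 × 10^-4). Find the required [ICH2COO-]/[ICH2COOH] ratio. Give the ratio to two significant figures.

pKa = -log(6.2 × 10^-4) = 3.208
pH = pKa + log(r) ⇒ log(r) = 3.43 − 3.208 = +0.222
r = [ICH2COO-]/[ICH2COOH] = 10^(+0.222) = 1.67

ratio = 1.7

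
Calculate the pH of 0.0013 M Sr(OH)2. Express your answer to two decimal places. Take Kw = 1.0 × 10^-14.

Sr(OH)2 is a strong base (each formula unit releases 2 OH-); [OH-] = 0.0026 M.
pOH = -log(0.0026) = 2.59
pH = 14.00 - 2.59 = 11.41

pH = 11.41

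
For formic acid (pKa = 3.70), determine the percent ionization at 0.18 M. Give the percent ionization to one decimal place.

3.3%

HCOOH ⇌ HCOO- + H+; let x = [H+] at equilibrium.
Ka = 10^(−3.70) = 2.00 × 10^-4
x ≈ √(Ka·C₀) = √(2.00 × 10^-4 × 0.18) = 6.00 × 10^-3 M
% ionization = x/C₀ × 100% = 6.00 × 10^-3/0.18 × 100% = 3.3%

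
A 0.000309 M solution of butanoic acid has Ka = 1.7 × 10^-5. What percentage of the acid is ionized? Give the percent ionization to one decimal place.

CH3(CH2)2COOH ⇌ CH3(CH2)2COO- + H+; let x = [H+] at equilibrium.
Solve x² + 1.7e-05x − 5.25e-09 = 0 → x = 6.45 × 10^-5 M
Fraction ionized = 6.45 × 10^-5 / 0.000309 = 0.2087 → 20.9%

20.9%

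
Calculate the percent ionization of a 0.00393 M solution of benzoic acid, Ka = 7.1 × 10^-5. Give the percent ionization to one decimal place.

12.6%

C6H5COOH ⇌ C6H5COO- + H+; let x = [H+] at equilibrium.
Ka = x²/(C₀ − x); solving the quadratic gives x = 4.94 × 10^-4 M.
% ionization = x/C₀ × 100% = 4.94 × 10^-4/0.00393 × 100% = 12.6%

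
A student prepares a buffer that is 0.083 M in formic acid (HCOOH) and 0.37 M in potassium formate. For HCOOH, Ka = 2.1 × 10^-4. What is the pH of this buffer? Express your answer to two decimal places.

pKa = −log(2.1 × 10^-4) = 3.678
pH = pKa + log([A⁻]/[HA]) = 3.678 + log(0.37/0.083)
pH = 3.678 + (+0.649) = 4.33

pH = 4.33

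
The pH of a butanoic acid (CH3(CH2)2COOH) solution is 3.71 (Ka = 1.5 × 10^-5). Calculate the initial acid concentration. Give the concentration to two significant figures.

[H+] = 10^(-3.71) = 1.95 × 10^-4 M = x
Ka = x²/(C₀ − x) ⇒ C₀ = x + x²/Ka
C₀ = 1.95 × 10^-4 + (1.95 × 10^-4)²/(1.5 × 10^-5) = 2.73 × 10^-3 M

C₀ = 2.7 × 10^-3 M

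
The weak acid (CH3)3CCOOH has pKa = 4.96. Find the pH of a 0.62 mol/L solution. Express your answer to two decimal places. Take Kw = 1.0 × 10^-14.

(CH3)3CCOOH ⇌ (CH3)3CCOO- + H+
Ka = 10^(−4.96) = 1.10 × 10^-5
Ka = [H+]²/(0.62 − [H+]) = 1.10 × 10^-5
Since Ka ≪ C₀, [H+] ≈ √(Ka·C₀) = 2.61 × 10^-3 M.
Check: 0.42% ionized — well under 5%, approximation valid.
pH = −log[H+] = −log(2.61 × 10^-3) = 2.58

pH = 2.58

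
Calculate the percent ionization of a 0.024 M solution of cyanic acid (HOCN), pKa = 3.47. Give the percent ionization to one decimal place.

11.2%

HOCN ⇌ OCN- + H+; let x = [H+] at equilibrium.
Ka = 10^(−3.47) = 3.39 × 10^-4
Solve x² + 0.000339x − 8.14e-06 = 0 → x = 2.69 × 10^-3 M
% ionization = x/C₀ × 100% = 2.69 × 10^-3/0.024 × 100% = 11.2%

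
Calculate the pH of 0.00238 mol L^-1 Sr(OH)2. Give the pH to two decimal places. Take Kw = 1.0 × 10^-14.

Sr(OH)2 is a strong base (each formula unit releases 2 OH-); [OH-] = 0.00476 M.
pOH = -log(0.00476) = 2.32
pH = 14.00 - 2.32 = 11.68

pH = 11.68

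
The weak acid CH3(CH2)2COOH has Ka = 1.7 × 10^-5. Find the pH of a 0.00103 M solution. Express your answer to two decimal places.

CH3(CH2)2COOH ⇌ CH3(CH2)2COO- + H+
From the ICE table, Ka = [H+]²/(0.00103 − [H+]) = 1.7 × 10^-5.
[H+] is not negligible relative to C₀; solve [H+]² + 1.7e-05·[H+] − 1.75e-08 = 0.
[H+] = (−Ka + √(Ka² + 4·Ka·C₀))/2 = 1.24 × 10^-4 M
pH = −log[H+] = −log(1.24 × 10^-4) = 3.91

pH = 3.91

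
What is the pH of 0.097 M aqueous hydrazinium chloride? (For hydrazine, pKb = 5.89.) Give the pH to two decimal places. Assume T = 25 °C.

N2H5+ is the conjugate acid of the weak base N2H4.
Kb = 10^(−5.89) = 1.29 × 10^-6
Ka = Kw/Kb = 1.0×10^-14 / 1.29 × 10^-6 = 7.75 × 10^-9
From the ICE table, Ka = [H+]²/(0.097 − [H+]) = 7.75 × 10^-9.
Neglecting [H+] in the denominator: [H+] = √(7.75 × 10^-9 × 0.097) = 2.74 × 10^-5 M
([H+]/C₀ = 0.028% < 5%, so the approximation holds.)
pH = −log(2.74 × 10^-5) = 4.56

pH = 4.56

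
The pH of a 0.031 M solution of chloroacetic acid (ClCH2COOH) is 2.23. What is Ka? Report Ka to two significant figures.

[H+] = 10^(-2.23) = 5.89 × 10^-3 M
At equilibrium [HA] = 0.031 − 5.89 × 10^-3 = 2.51 × 10^-2 M
Ka = [H+][A-]/[HA] = (5.89 × 10^-3)² / 2.51 × 10^-2 = 1.4 × 10^-3

Ka = 1.4 × 10^-3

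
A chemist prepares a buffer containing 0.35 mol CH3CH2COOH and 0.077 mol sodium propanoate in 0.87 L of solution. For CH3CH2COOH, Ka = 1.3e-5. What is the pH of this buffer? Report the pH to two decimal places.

pKa = −log(1.3 × 10^-5) = 4.886
Henderson–Hasselbalch: pH = pKa + log([CH3CH2COO-]/[CH3CH2COOH]) = 4.886 + log(0.077/0.35)
pH = 4.886 + (-0.658) = 4.23

pH = 4.23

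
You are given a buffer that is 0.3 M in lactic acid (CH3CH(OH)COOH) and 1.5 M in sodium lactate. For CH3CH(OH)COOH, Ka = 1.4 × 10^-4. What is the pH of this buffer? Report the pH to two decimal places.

pKa = −log(1.4 × 10^-4) = 3.854
pH = pKa + log([A⁻]/[HA]) = 3.854 + log(1.5/0.3)
pH = 3.854 + (+0.699) = 4.55

pH = 4.55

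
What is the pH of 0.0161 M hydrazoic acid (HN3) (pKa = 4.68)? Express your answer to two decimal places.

HN3 ⇌ N3- + H+
Ka = 10^(−4.68) = 2.09 × 10^-5
Ka = x²/(0.0161 − x) = 2.09 × 10^-5
Neglecting x in the denominator: x = √(2.09 × 10^-5 × 0.0161) = 5.80 × 10^-4 M
pH = −log[H+] = −log(5.80 × 10^-4) = 3.24

pH = 3.24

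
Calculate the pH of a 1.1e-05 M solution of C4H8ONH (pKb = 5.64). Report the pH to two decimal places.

C4H8ONH + H2O ⇌ C4H8ONH2+ + OH-
Kb = 10^(−5.64) = 2.29 × 10^-6
Kb = [OH-]²/(1.1e-05 − [OH-]) = 2.29 × 10^-6
The 5% rule fails; solving [OH-]² + Kb·[OH-] − Kb·C₀ = 0 exactly:
[OH-] = [−2.29e-06 + √(2.29e-06² + 1.01e-10)]/2 = 4.00 × 10^-6 M
pOH = 5.40, so pH = 14.00 − pOH = 8.60

pH = 8.60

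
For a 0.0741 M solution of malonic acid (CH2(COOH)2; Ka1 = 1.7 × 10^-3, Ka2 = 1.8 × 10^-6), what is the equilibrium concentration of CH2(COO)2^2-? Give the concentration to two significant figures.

First ionization gives [H+] ≈ [CH2(COOH)COO-] = 1.04 × 10^-2 M.
Second step: Ka2 = [H+][CH2(COO)2^2-]/[CH2(COOH)COO-] ≈ [CH2(COO)2^2-] (since [H+] ≈ [CH2(COOH)COO-]).
So [CH2(COO)2^2-] ≈ Ka2.

1.8 × 10^-6 M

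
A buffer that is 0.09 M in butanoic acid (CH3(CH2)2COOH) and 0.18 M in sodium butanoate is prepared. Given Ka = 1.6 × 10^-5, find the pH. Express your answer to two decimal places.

pKa = −log(1.6 × 10^-5) = 4.796
Using pH = pKa + log([base]/[acid]) with [base]/[acid] = 0.18/0.09:
pH = 4.796 + (+0.301) = 5.10

pH = 5.10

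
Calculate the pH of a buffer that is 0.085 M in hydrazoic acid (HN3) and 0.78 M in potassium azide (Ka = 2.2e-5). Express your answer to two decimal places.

pH = 5.62

pKa = −log(2.2 × 10^-5) = 4.658
pH = pKa + log([A⁻]/[HA]) = 4.658 + log(0.78/0.085)
pH = 4.658 + (+0.963) = 5.62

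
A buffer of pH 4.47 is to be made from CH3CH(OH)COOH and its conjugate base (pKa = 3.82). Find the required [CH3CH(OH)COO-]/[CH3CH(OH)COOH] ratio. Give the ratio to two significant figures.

pH = pKa + log(r) ⇒ log(r) = 4.47 − 3.82 = +0.65
r = [CH3CH(OH)COO-]/[CH3CH(OH)COOH] = 10^(+0.65) = 4.47

ratio = 4.5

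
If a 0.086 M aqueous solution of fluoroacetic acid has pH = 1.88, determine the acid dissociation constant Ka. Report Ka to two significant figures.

[H+] = 10^(-1.88) = 1.32 × 10^-2 M
At equilibrium [HA] = 0.086 − 1.32 × 10^-2 = 7.28 × 10^-2 M
Ka = [H+][A-]/[HA] = (1.32 × 10^-2)² / 7.28 × 10^-2 = 2.4 × 10^-3

Ka = 2.4 × 10^-3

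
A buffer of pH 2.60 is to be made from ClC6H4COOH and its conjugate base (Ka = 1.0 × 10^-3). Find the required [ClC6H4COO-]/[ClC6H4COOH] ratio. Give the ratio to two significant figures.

ratio = 0.40

pKa = -log(1.0 × 10^-3) = 3.000
pH = pKa + log(r) ⇒ log(r) = 2.60 − 3.000 = -0.400
r = [ClC6H4COO-]/[ClC6H4COOH] = 10^(-0.400) = 0.398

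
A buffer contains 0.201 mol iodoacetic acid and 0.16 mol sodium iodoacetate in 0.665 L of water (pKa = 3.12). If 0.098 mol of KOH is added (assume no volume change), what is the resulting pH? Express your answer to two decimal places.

After neutralization: n(ICH2COOH) = 0.103 mol, n(ICH2COO-) = 0.258 mol.
Henderson–Hasselbalch with mole ratio 0.258/0.103: pH = 3.12 + (+0.399)

pH = 3.52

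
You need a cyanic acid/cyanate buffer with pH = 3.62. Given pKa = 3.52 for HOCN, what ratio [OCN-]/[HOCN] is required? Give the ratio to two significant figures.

pH = pKa + log(r) ⇒ log(r) = 3.62 − 3.52 = +0.10
r = [OCN-]/[HOCN] = 10^(+0.10) = 1.26

ratio = 1.3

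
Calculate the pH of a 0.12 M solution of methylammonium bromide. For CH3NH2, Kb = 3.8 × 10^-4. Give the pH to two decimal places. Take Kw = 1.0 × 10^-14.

pH = 5.75

CH3NH3+ is the conjugate acid of the weak base CH3NH2.
Ka = Kw/Kb = 1.0×10^-14 / 3.8 × 10^-4 = 2.63 × 10^-11
From the ICE table, Ka = [H+]²/(0.12 − [H+]) = 2.63 × 10^-11.
Assume [H+] ≪ 0.12: [H+] ≈ √(2.63 × 10^-11 × 0.12) = 1.78 × 10^-6 M
Check: 0.0015% ionized — well under 5%, approximation valid.
pH = −log[H+] = −log(1.78 × 10^-6) = 5.75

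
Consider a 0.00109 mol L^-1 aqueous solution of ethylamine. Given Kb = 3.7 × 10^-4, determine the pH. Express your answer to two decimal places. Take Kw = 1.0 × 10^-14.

pH = 10.68

C2H5NH2 + H2O ⇌ C2H5NH3+ + OH-
From the ICE table, Kb = [OH-]²/(0.00109 − [OH-]) = 3.7 × 10^-4.
[OH-] is not negligible relative to C₀; solve [OH-]² + 0.00037·[OH-] − 4.03e-07 = 0.
[OH-] = (−Kb + √(Kb² + 4·Kb·C₀))/2 = 4.76 × 10^-4 M
pOH = −log(4.76 × 10^-4) = 3.32; pH = 14.00 − 3.32 = 10.68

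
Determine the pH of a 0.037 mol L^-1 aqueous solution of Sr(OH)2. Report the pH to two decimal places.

pH = 12.87

Sr(OH)2 is a strong base (each formula unit releases 2 OH-); [OH-] = 0.074 M.
pOH = -log(0.074) = 1.13
pH = 14.00 - 1.13 = 12.87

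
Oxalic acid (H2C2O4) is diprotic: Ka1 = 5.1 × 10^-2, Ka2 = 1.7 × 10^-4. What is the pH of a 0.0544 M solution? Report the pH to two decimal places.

Ka1 ≫ Ka2, so treat the first dissociation as the only significant source of H+.
Ka1 = x²/(0.0544 − x) = 5.1 × 10^-2
Solving the quadratic: x = (−Ka1 + √(Ka1² + 4·Ka1·C₀))/2 = 3.30 × 10^-2 M
pH = −log(3.30 × 10^-2) = 1.48

pH = 1.48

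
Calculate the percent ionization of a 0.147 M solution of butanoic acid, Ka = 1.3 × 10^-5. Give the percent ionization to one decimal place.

CH3(CH2)2COOH ⇌ CH3(CH2)2COO- + H+; let x = [H+] at equilibrium.
x ≈ √(Ka·C₀) = √(1.3 × 10^-5 × 0.147) = 1.38 × 10^-3 M
Fraction ionized = 1.38 × 10^-3 / 0.147 = 0.0094 → 0.9%

0.9%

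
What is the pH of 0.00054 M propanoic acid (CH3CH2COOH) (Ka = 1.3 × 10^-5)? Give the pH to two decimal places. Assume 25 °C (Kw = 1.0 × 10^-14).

pH = 4.11

CH3CH2COOH ⇌ CH3CH2COO- + H+
Ka = [H+]²/(0.00054 − [H+]) = 1.3 × 10^-5
[H+] is not negligible relative to C₀; solve [H+]² + 1.3e-05·[H+] − 7.02e-09 = 0.
[H+] = [−1.3e-05 + √(1.3e-05² + 2.81e-08)]/2 = 7.75 × 10^-5 M
pH = −log(7.75 × 10^-5) = 4.11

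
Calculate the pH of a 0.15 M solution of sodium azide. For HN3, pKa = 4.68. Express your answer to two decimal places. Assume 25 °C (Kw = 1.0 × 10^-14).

pH = 8.93

N3- is the conjugate base of the weak acid HN3.
Ka = 10^(−4.68) = 2.09 × 10^-5
Kb = Kw/Ka = 1.0×10^-14 / 2.09 × 10^-5 = 4.78 × 10^-10
Kb = x²/(0.15 − x) = 4.78 × 10^-10
Neglecting x in the denominator: x = √(4.78 × 10^-10 × 0.15) = 8.47 × 10^-6 M
(x/C₀ = 0.0056% < 5%, so the approximation holds.)
pOH = 5.07, so pH = 14.00 − pOH = 8.93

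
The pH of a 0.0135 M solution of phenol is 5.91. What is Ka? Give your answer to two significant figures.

[H+] = 10^(-5.91) = 1.23 × 10^-6 M
At equilibrium [HA] = 0.0135 − 1.23 × 10^-6 = 1.35 × 10^-2 M
Ka = [H+][A-]/[HA] = (1.23 × 10^-6)² / 1.35 × 10^-2 = 1.1 × 10^-10

Ka = 1.1 × 10^-10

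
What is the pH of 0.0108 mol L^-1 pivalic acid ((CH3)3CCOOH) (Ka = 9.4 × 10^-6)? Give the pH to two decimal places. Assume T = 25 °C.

(CH3)3CCOOH ⇌ (CH3)3CCOO- + H+
Ka = [H+]²/(0.0108 − [H+]) = 9.4 × 10^-6
Assume [H+] ≪ 0.0108: [H+] ≈ √(9.4 × 10^-6 × 0.0108) = 3.19 × 10^-4 M
([H+]/C₀ = 3% < 5%, so the approximation holds.)
pH = −log(3.19 × 10^-4) = 3.50

pH = 3.50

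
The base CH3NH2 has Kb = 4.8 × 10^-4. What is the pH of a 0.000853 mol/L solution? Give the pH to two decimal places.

pH = 10.65

CH3NH2 + H2O ⇌ CH3NH3+ + OH-
From the ICE table, Kb = [OH-]²/(0.000853 − [OH-]) = 4.8 × 10^-4.
Here C₀/Kb ≈ 1.78, so the small-[OH-] approximation fails. Use the quadratic:
[OH-] = (−Kb + √(Kb² + 4·Kb·C₀))/2 = 4.43 × 10^-4 M
pOH = −log(4.43 × 10^-4) = 3.35; pH = 14.00 − 3.35 = 10.65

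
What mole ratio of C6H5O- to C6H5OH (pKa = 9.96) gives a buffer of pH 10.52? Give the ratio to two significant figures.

pH = pKa + log(r) ⇒ log(r) = 10.52 − 9.96 = +0.56
r = [C6H5O-]/[C6H5OH] = 10^(+0.56) = 3.63

ratio = 3.6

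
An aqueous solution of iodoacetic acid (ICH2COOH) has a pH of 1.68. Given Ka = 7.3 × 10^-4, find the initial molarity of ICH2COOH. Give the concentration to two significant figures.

[H+] = 10^(-1.68) = 2.09 × 10^-2 M = x
Ka = x²/(C₀ − x) ⇒ C₀ = x + x²/Ka
C₀ = 2.09 × 10^-2 + (2.09 × 10^-2)²/(7.3 × 10^-4) = 6.19 × 10^-1 M

C₀ = 6.2 × 10^-1 M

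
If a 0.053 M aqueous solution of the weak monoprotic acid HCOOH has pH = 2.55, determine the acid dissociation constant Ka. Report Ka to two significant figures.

[H+] = 10^(-2.55) = 2.82 × 10^-3 M
At equilibrium [HA] = 0.053 − 2.82 × 10^-3 = 5.02 × 10^-2 M
Ka = [H+][A-]/[HA] = (2.82 × 10^-3)² / 5.02 × 10^-2 = 1.6 × 10^-4

Ka = 1.6 × 10^-4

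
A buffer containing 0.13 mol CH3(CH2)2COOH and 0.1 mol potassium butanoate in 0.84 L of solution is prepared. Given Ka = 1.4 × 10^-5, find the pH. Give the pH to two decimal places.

pH = 4.74

pKa = −log(1.4 × 10^-5) = 4.854
pH = pKa + log([A⁻]/[HA]) = 4.854 + log(0.1/0.13)
pH = 4.854 + (-0.114) = 4.74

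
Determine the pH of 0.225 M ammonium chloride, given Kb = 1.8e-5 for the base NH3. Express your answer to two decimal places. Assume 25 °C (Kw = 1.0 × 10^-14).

pH = 4.95

NH4+ is the conjugate acid of the weak base NH3.
Ka = Kw/Kb = 1.0×10^-14 / 1.8 × 10^-5 = 5.56 × 10^-10
From the ICE table, Ka = x²/(0.225 − x) = 5.56 × 10^-10.
Since Ka ≪ C₀, x ≈ √(Ka·C₀) = 1.12 × 10^-5 M.
Check: 0.005% ionized — well under 5%, approximation valid.
pH = −log(1.12 × 10^-5) = 4.95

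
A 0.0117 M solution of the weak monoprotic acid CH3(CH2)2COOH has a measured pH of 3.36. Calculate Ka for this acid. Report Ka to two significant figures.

Ka = 1.7 × 10^-5

[H+] = 10^(-3.36) = 4.37 × 10^-4 M
At equilibrium [HA] = 0.0117 − 4.37 × 10^-4 = 1.13 × 10^-2 M
Ka = [H+][A-]/[HA] = (4.37 × 10^-4)² / 1.13 × 10^-2 = 1.7 × 10^-5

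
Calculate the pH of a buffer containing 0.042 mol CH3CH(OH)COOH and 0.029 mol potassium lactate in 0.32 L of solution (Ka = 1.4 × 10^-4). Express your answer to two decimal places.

pKa = −log(1.4 × 10^-4) = 3.854
Henderson–Hasselbalch: pH = pKa + log([CH3CH(OH)COO-]/[CH3CH(OH)COOH]) = 3.854 + log(0.029/0.042)
pH = 3.854 + (-0.161) = 3.69

pH = 3.69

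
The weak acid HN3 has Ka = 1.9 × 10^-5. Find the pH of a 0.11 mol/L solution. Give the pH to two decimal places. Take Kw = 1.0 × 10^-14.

HN3 ⇌ N3- + H+
From the ICE table, Ka = x²/(0.11 − x) = 1.9 × 10^-5.
Neglecting x in the denominator: x = √(1.9 × 10^-5 × 0.11) = 1.45 × 10^-3 M
Check: 1.3% ionized — well under 5%, approximation valid.
pH = −log[H+] = −log(1.45 × 10^-3) = 2.84

pH = 2.84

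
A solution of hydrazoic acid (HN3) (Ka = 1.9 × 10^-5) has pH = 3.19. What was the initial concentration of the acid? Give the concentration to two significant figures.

[H+] = 10^(-3.19) = 6.46 × 10^-4 M = x
Ka = x²/(C₀ − x) ⇒ C₀ = x + x²/Ka
C₀ = 6.46 × 10^-4 + (6.46 × 10^-4)²/(1.9 × 10^-5) = 2.26 × 10^-2 M

C₀ = 2.3 × 10^-2 M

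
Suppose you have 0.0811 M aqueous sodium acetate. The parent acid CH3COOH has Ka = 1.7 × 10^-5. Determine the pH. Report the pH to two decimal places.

CH3COO- is the conjugate base of the weak acid CH3COOH.
Kb = Kw/Ka = 1.0×10^-14 / 1.7 × 10^-5 = 5.88 × 10^-10
Let x = [OH-] at equilibrium. Kb = x²/(0.0811 − x).
Neglecting x in the denominator: x = √(5.88 × 10^-10 × 0.0811) = 6.91 × 10^-6 M
(x/C₀ = 0.0085% < 5%, so the approximation holds.)
pOH = −log(6.91 × 10^-6) = 5.16; pH = 14.00 − 5.16 = 8.84

pH = 8.84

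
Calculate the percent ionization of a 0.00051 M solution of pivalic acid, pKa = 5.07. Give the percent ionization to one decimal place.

12.1%

(CH3)3CCOOH ⇌ (CH3)3CCOO- + H+; let x = [H+] at equilibrium.
Ka = 10^(−5.07) = 8.51 × 10^-6
Solve x² + 8.51e-06x − 4.34e-09 = 0 → x = 6.18 × 10^-5 M
Fraction ionized = 6.18 × 10^-5 / 0.00051 = 0.1212 → 12.1%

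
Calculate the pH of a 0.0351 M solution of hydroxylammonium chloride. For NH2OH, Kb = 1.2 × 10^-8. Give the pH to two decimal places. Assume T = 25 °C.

NH3OH+ is the conjugate acid of the weak base NH2OH.
Ka = Kw/Kb = 1.0×10^-14 / 1.2 × 10^-8 = 8.33 × 10^-7
From the ICE table, Ka = [H+]²/(0.0351 − [H+]) = 8.33 × 10^-7.
Since Ka ≪ C₀, [H+] ≈ √(Ka·C₀) = 1.71 × 10^-4 M.
pH = −log[H+] = −log(1.71 × 10^-4) = 3.77

pH = 3.77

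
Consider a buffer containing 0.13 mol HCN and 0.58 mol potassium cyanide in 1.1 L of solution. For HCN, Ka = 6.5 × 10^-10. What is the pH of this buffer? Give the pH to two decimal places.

pKa = −log(6.5 × 10^-10) = 9.187
pH = pKa + log([A⁻]/[HA]) = 9.187 + log(0.58/0.13)
pH = 9.187 + (+0.649) = 9.84

pH = 9.84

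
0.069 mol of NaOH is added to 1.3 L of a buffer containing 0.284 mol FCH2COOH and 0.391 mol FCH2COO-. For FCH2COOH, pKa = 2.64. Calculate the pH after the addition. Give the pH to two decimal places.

pH = 2.97

After neutralization: n(FCH2COOH) = 0.215 mol, n(FCH2COO-) = 0.46 mol.
pH = pKa + log(n_FCH2COO-/n_FCH2COOH) = 2.64 + log(0.46/0.215) = 2.64 + (+0.330)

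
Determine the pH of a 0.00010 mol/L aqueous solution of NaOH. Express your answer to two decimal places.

NaOH is a strong base; [OH-] = 0.0001 M.
pOH = -log(0.0001) = 4.00
pH = 14.00 - 4.00 = 10.00

pH = 10.00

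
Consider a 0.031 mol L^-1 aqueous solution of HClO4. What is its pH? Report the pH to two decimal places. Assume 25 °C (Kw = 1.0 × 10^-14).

pH = 1.51

HClO4 is a strong acid and dissociates completely, so [H+] = 0.031 M.
pH = -log(0.031) = 1.51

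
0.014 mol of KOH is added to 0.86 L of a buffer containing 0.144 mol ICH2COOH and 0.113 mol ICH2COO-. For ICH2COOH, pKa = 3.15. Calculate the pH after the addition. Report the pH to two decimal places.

pH = 3.14

OH- converts ICH2COOH to ICH2COO-: ICH2COOH → 0.13 mol, ICH2COO- → 0.127 mol.
pH = pKa + log(n_ICH2COO-/n_ICH2COOH) = 3.15 + log(0.127/0.13) = 3.15 + (-0.010)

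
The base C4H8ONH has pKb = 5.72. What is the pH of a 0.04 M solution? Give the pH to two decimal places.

C4H8ONH + H2O ⇌ C4H8ONH2+ + OH-
Kb = 10^(−5.72) = 1.91 × 10^-6
Kb = [OH-]²/(0.04 − [OH-]) = 1.91 × 10^-6
Neglecting [OH-] in the denominator: [OH-] = √(1.91 × 10^-6 × 0.04) = 2.76 × 10^-4 M
pOH = 3.56, so pH = 14.00 − pOH = 10.44

pH = 10.44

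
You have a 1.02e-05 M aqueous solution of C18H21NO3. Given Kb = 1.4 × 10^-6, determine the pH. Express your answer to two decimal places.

pH = 8.50

C18H21NO3 + H2O ⇌ C18H22NO3+ + OH-
From the ICE table, Kb = [OH-]²/(1.02e-05 − [OH-]) = 1.4 × 10^-6.
Here C₀/Kb ≈ 7.29, so the small-[OH-] approximation fails. Use the quadratic:
[OH-] = (−Kb + √(Kb² + 4·Kb·C₀))/2 = 3.14 × 10^-6 M
pOH = −log(3.14 × 10^-6) = 5.50; pH = 14.00 − 5.50 = 8.50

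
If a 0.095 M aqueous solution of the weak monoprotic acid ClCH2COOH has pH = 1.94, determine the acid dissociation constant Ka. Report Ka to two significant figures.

Ka = 1.6 × 10^-3

[H+] = 10^(-1.94) = 1.15 × 10^-2 M
At equilibrium [HA] = 0.095 − 1.15 × 10^-2 = 8.35 × 10^-2 M
Ka = [H+][A-]/[HA] = (1.15 × 10^-2)² / 8.35 × 10^-2 = 1.6 × 10^-3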